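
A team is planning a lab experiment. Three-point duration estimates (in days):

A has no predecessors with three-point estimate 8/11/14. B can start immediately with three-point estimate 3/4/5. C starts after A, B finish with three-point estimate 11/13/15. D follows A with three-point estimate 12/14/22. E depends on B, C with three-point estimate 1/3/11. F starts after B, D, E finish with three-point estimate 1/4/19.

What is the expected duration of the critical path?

34 days

te_A = (8 + 4·11 + 14)/6 = 66/6 = 11
te_B = (3 + 4·4 + 5)/6 = 24/6 = 4
te_C = (11 + 4·13 + 15)/6 = 78/6 = 13
te_D = (12 + 4·14 + 22)/6 = 90/6 = 15
te_E = (1 + 4·3 + 11)/6 = 24/6 = 4
te_F = (1 + 4·4 + 19)/6 = 36/6 = 6

Forward pass:
ES_A = 0; EF_A = 11
ES_B = 0; EF_B = 4
ES_C = max(EF_A=11, EF_B=4) = 11; EF_C = 11+13 = 24
ES_D = 11; EF_D = 11+15 = 26
ES_E = max(EF_B=4, EF_C=24) = 24; EF_E = 24+4 = 28
ES_F = max(EF_B=4, EF_D=26, EF_E=28) = 28; EF_F = 28+6 = 34
Expected project duration μ = 34 days. Critical path: A → C → E → F.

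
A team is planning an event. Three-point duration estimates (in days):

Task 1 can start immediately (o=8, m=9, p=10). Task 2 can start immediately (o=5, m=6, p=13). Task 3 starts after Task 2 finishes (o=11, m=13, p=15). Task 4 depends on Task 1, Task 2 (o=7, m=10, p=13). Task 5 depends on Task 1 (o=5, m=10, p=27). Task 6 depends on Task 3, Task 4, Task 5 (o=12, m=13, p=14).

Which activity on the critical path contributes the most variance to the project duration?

Task 5

te_Task 1 = (8 + 4·9 + 10)/6 = 54/6 = 9; σ²_Task 1 = ((10−8)/6)² = 0.111
te_Task 2 = (5 + 4·6 + 13)/6 = 42/6 = 7; σ²_Task 2 = ((13−5)/6)² = 1.778
te_Task 3 = (11 + 4·13 + 15)/6 = 78/6 = 13; σ²_Task 3 = ((15−11)/6)² = 0.444
te_Task 4 = (7 + 4·10 + 13)/6 = 60/6 = 10; σ²_Task 4 = ((13−7)/6)² = 1.000
te_Task 5 = (5 + 4·10 + 27)/6 = 72/6 = 12; σ²_Task 5 = ((27−5)/6)² = 13.444
te_Task 6 = (12 + 4·13 + 14)/6 = 78/6 = 13; σ²_Task 6 = ((14−12)/6)² = 0.111

Forward pass:
ES_Task 1 = 0; EF_Task 1 = 9
ES_Task 2 = 0; EF_Task 2 = 7
ES_Task 3 = 7; EF_Task 3 = 7+13 = 20
ES_Task 4 = max(EF_Task 1=9, EF_Task 2=7) = 9; EF_Task 4 = 9+10 = 19
ES_Task 5 = 9; EF_Task 5 = 9+12 = 21
ES_Task 6 = max(EF_Task 3=20, EF_Task 4=19, EF_Task 5=21) = 21; EF_Task 6 = 21+13 = 34
Expected project duration μ = 34 days. Critical path: Task 1 → Task 5 → Task 6.

Variances on critical path: σ²_Task 1=0.111, σ²_Task 5=13.444, σ²_Task 6=0.111.
Largest is σ²_Task 5 = 13.444.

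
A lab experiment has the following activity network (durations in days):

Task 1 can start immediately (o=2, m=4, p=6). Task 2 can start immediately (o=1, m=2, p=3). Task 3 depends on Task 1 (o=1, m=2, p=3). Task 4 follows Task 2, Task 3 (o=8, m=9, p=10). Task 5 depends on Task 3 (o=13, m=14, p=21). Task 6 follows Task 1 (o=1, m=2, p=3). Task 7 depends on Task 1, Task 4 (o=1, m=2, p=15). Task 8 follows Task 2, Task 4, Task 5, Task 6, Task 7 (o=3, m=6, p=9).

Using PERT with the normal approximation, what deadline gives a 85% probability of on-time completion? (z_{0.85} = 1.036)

28.9 days

te_Task 1 = (2 + 4·4 + 6)/6 = 24/6 = 4; σ²_Task 1 = ((6−2)/6)² = 0.444
te_Task 2 = (1 + 4·2 + 3)/6 = 12/6 = 2; σ²_Task 2 = ((3−1)/6)² = 0.111
te_Task 3 = (1 + 4·2 + 3)/6 = 12/6 = 2; σ²_Task 3 = ((3−1)/6)² = 0.111
te_Task 4 = (8 + 4·9 + 10)/6 = 54/6 = 9; σ²_Task 4 = ((10−8)/6)² = 0.111
te_Task 5 = (13 + 4·14 + 21)/6 = 90/6 = 15; σ²_Task 5 = ((21−13)/6)² = 1.778
te_Task 6 = (1 + 4·2 + 3)/6 = 12/6 = 2; σ²_Task 6 = ((3−1)/6)² = 0.111
te_Task 7 = (1 + 4·2 + 15)/6 = 24/6 = 4; σ²_Task 7 = ((15−1)/6)² = 5.444
te_Task 8 = (3 + 4·6 + 9)/6 = 36/6 = 6; σ²_Task 8 = ((9−3)/6)² = 1.000

Forward pass:
ES_Task 1 = 0; EF_Task 1 = 4
ES_Task 2 = 0; EF_Task 2 = 2
ES_Task 3 = 4; EF_Task 3 = 4+2 = 6
ES_Task 4 = max(EF_Task 2=2, EF_Task 3=6) = 6; EF_Task 4 = 6+9 = 15
ES_Task 5 = 6; EF_Task 5 = 6+15 = 21
ES_Task 6 = 4; EF_Task 6 = 4+2 = 6
ES_Task 7 = max(EF_Task 1=4, EF_Task 4=15) = 15; EF_Task 7 = 15+4 = 19
ES_Task 8 = max(EF_Task 2=2, EF_Task 4=15, EF_Task 5=21, EF_Task 6=6, EF_Task 7=19) = 21; EF_Task 8 = 21+6 = 27
Expected project duration μ = 27 days. Critical path: Task 1 → Task 3 → Task 5 → Task 8.

Variance along critical path = 0.444 + 0.111 + 1.778 + 1.000 = 3.333; σ = 1.826 days.
D = μ + z·σ = 27 + 1.036·1.826 = 28.9 days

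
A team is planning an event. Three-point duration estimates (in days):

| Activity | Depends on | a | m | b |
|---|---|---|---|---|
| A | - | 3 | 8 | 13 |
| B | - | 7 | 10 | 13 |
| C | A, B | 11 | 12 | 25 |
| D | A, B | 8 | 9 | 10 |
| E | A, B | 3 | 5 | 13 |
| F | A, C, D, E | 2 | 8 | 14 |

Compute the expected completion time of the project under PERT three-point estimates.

te_A = (3 + 4·8 + 13)/6 = 48/6 = 8
te_B = (7 + 4·10 + 13)/6 = 60/6 = 10
te_C = (11 + 4·12 + 25)/6 = 84/6 = 14
te_D = (8 + 4·9 + 10)/6 = 54/6 = 9
te_E = (3 + 4·5 + 13)/6 = 36/6 = 6
te_F = (2 + 4·8 + 14)/6 = 48/6 = 8

Forward pass:
ES_A = 0; EF_A = 8
ES_B = 0; EF_B = 10
ES_C = max(EF_A=8, EF_B=10) = 10; EF_C = 10+14 = 24
ES_D = max(EF_A=8, EF_B=10) = 10; EF_D = 10+9 = 19
ES_E = max(EF_A=8, EF_B=10) = 10; EF_E = 10+6 = 16
ES_F = max(EF_A=8, EF_C=24, EF_D=19, EF_E=16) = 24; EF_F = 24+8 = 32
Expected project duration μ = 32 days. Critical path: B → C → F.

32 days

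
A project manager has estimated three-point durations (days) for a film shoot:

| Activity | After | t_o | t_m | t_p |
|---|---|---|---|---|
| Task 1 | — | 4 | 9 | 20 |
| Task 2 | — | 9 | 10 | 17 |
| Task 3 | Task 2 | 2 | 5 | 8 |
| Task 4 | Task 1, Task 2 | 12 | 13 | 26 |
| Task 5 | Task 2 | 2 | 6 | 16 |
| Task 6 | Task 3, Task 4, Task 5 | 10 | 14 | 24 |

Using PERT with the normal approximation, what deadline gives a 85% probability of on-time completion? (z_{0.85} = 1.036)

te_Task 1 = (4 + 4·9 + 20)/6 = 60/6 = 10; σ²_Task 1 = ((20−4)/6)² = 7.111
te_Task 2 = (9 + 4·10 + 17)/6 = 66/6 = 11; σ²_Task 2 = ((17−9)/6)² = 1.778
te_Task 3 = (2 + 4·5 + 8)/6 = 30/6 = 5; σ²_Task 3 = ((8−2)/6)² = 1.000
te_Task 4 = (12 + 4·13 + 26)/6 = 90/6 = 15; σ²_Task 4 = ((26−12)/6)² = 5.444
te_Task 5 = (2 + 4·6 + 16)/6 = 42/6 = 7; σ²_Task 5 = ((16−2)/6)² = 5.444
te_Task 6 = (10 + 4·14 + 24)/6 = 90/6 = 15; σ²_Task 6 = ((24−10)/6)² = 5.444

Forward pass:
ES_Task 1 = 0; EF_Task 1 = 10
ES_Task 2 = 0; EF_Task 2 = 11
ES_Task 3 = 11; EF_Task 3 = 11+5 = 16
ES_Task 4 = max(EF_Task 1=10, EF_Task 2=11) = 11; EF_Task 4 = 11+15 = 26
ES_Task 5 = 11; EF_Task 5 = 11+7 = 18
ES_Task 6 = max(EF_Task 3=16, EF_Task 4=26, EF_Task 5=18) = 26; EF_Task 6 = 26+15 = 41
Expected project duration μ = 41 days. Critical path: Task 2 → Task 4 → Task 6.

Variance along critical path = 1.778 + 5.444 + 5.444 = 12.667; σ = 3.559 days.
D = μ + z·σ = 41 + 1.036·3.559 = 44.7 days

44.7 days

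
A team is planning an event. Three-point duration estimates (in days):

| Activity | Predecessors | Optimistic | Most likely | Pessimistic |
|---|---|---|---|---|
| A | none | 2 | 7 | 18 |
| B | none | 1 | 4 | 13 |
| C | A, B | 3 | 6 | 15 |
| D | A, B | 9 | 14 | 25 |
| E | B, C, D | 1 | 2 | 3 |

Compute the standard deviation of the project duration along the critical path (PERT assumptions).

te_A = (2 + 4·7 + 18)/6 = 48/6 = 8; σ²_A = ((18−2)/6)² = 7.111
te_B = (1 + 4·4 + 13)/6 = 30/6 = 5; σ²_B = ((13−1)/6)² = 4.000
te_C = (3 + 4·6 + 15)/6 = 42/6 = 7; σ²_C = ((15−3)/6)² = 4.000
te_D = (9 + 4·14 + 25)/6 = 90/6 = 15; σ²_D = ((25−9)/6)² = 7.111
te_E = (1 + 4·2 + 3)/6 = 12/6 = 2; σ²_E = ((3−1)/6)² = 0.111

Forward pass:
ES_A = 0; EF_A = 8
ES_B = 0; EF_B = 5
ES_C = max(EF_A=8, EF_B=5) = 8; EF_C = 8+7 = 15
ES_D = max(EF_A=8, EF_B=5) = 8; EF_D = 8+15 = 23
ES_E = max(EF_B=5, EF_C=15, EF_D=23) = 23; EF_E = 23+2 = 25
Expected project duration μ = 25 days. Critical path: A → D → E.

Variance along critical path = 7.111 + 7.111 + 0.111 = 14.333
σ = √14.333 = 3.786 days

3.79 days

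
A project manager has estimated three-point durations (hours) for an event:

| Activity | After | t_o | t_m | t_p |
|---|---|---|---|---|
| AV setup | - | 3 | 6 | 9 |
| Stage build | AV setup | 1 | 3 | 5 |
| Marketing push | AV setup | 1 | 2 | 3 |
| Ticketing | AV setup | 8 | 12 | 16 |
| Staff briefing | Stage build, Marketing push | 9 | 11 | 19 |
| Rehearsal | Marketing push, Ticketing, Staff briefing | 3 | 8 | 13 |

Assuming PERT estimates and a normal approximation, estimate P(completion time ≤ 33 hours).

te_AV setup = (3 + 4·6 + 9)/6 = 36/6 = 6; σ²_AV setup = ((9−3)/6)² = 1.000
te_Stage build = (1 + 4·3 + 5)/6 = 18/6 = 3; σ²_Stage build = ((5−1)/6)² = 0.444
te_Marketing push = (1 + 4·2 + 3)/6 = 12/6 = 2; σ²_Marketing push = ((3−1)/6)² = 0.111
te_Ticketing = (8 + 4·12 + 16)/6 = 72/6 = 12; σ²_Ticketing = ((16−8)/6)² = 1.778
te_Staff briefing = (9 + 4·11 + 19)/6 = 72/6 = 12; σ²_Staff briefing = ((19−9)/6)² = 2.778
te_Rehearsal = (3 + 4·8 + 13)/6 = 48/6 = 8; σ²_Rehearsal = ((13−3)/6)² = 2.778

Forward pass:
ES_AV setup = 0; EF_AV setup = 6
ES_Stage build = 6; EF_Stage build = 6+3 = 9
ES_Marketing push = 6; EF_Marketing push = 6+2 = 8
ES_Ticketing = 6; EF_Ticketing = 6+12 = 18
ES_Staff briefing = max(EF_Stage build=9, EF_Marketing push=8) = 9; EF_Staff briefing = 9+12 = 21
ES_Rehearsal = max(EF_Marketing push=8, EF_Ticketing=18, EF_Staff briefing=21) = 21; EF_Rehearsal = 21+8 = 29
Expected project duration μ = 29 hours. Critical path: AV setup → Stage build → Staff briefing → Rehearsal.

Variance along critical path = 1.000 + 0.444 + 2.778 + 2.778 = 7.000; σ = √7.000 = 2.646 hours.
Z = (33 − 29) / 2.646 = 1.512
P(T ≤ 33) = Φ(1.512) ≈ 0.935

0.935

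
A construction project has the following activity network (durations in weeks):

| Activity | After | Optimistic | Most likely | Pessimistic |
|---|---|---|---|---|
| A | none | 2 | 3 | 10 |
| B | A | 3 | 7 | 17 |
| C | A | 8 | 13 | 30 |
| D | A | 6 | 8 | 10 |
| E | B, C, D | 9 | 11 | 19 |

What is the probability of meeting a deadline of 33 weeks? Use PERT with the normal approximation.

0.681

te_A = (2 + 4·3 + 10)/6 = 24/6 = 4; σ²_A = ((10−2)/6)² = 1.778
te_B = (3 + 4·7 + 17)/6 = 48/6 = 8; σ²_B = ((17−3)/6)² = 5.444
te_C = (8 + 4·13 + 30)/6 = 90/6 = 15; σ²_C = ((30−8)/6)² = 13.444
te_D = (6 + 4·8 + 10)/6 = 48/6 = 8; σ²_D = ((10−6)/6)² = 0.444
te_E = (9 + 4·11 + 19)/6 = 72/6 = 12; σ²_E = ((19−9)/6)² = 2.778

Forward pass:
ES_A = 0; EF_A = 4
ES_B = 4; EF_B = 4+8 = 12
ES_C = 4; EF_C = 4+15 = 19
ES_D = 4; EF_D = 4+8 = 12
ES_E = max(EF_B=12, EF_C=19, EF_D=12) = 19; EF_E = 19+12 = 31
Expected project duration μ = 31 weeks. Critical path: A → C → E.

Variance along critical path = 1.778 + 13.444 + 2.778 = 18.000; σ = √18.000 = 4.243 weeks.
Z = (33 − 31) / 4.243 = 0.471
P(T ≤ 33) = Φ(0.471) ≈ 0.681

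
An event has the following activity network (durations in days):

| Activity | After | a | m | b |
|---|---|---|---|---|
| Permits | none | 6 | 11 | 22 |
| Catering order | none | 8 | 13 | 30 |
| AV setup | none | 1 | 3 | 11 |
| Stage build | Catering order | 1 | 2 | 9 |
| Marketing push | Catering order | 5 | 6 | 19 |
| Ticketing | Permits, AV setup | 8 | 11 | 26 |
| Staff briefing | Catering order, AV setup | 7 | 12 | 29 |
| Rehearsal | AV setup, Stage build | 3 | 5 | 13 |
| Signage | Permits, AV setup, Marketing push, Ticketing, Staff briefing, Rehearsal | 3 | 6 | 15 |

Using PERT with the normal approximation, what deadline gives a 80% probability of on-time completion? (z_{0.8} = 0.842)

te_Permits = (6 + 4·11 + 22)/6 = 72/6 = 12; σ²_Permits = ((22−6)/6)² = 7.111
te_Catering order = (8 + 4·13 + 30)/6 = 90/6 = 15; σ²_Catering order = ((30−8)/6)² = 13.444
te_AV setup = (1 + 4·3 + 11)/6 = 24/6 = 4; σ²_AV setup = ((11−1)/6)² = 2.778
te_Stage build = (1 + 4·2 + 9)/6 = 18/6 = 3; σ²_Stage build = ((9−1)/6)² = 1.778
te_Marketing push = (5 + 4·6 + 19)/6 = 48/6 = 8; σ²_Marketing push = ((19−5)/6)² = 5.444
te_Ticketing = (8 + 4·11 + 26)/6 = 78/6 = 13; σ²_Ticketing = ((26−8)/6)² = 9.000
te_Staff briefing = (7 + 4·12 + 29)/6 = 84/6 = 14; σ²_Staff briefing = ((29−7)/6)² = 13.444
te_Rehearsal = (3 + 4·5 + 13)/6 = 36/6 = 6; σ²_Rehearsal = ((13−3)/6)² = 2.778
te_Signage = (3 + 4·6 + 15)/6 = 42/6 = 7; σ²_Signage = ((15−3)/6)² = 4.000

Forward pass:
ES_Permits = 0; EF_Permits = 12
ES_Catering order = 0; EF_Catering order = 15
ES_AV setup = 0; EF_AV setup = 4
ES_Stage build = 15; EF_Stage build = 15+3 = 18
ES_Marketing push = 15; EF_Marketing push = 15+8 = 23
ES_Ticketing = max(EF_Permits=12, EF_AV setup=4) = 12; EF_Ticketing = 12+13 = 25
ES_Staff briefing = max(EF_Catering order=15, EF_AV setup=4) = 15; EF_Staff briefing = 15+14 = 29
ES_Rehearsal = max(EF_AV setup=4, EF_Stage build=18) = 18; EF_Rehearsal = 18+6 = 24
ES_Signage = max(EF_Permits=12, EF_AV setup=4, EF_Marketing push=23, EF_Ticketing=25, EF_Staff briefing=29, EF_Rehearsal=24) = 29; EF_Signage = 29+7 = 36
Expected project duration μ = 36 days. Critical path: Catering order → Staff briefing → Signage.

Variance along critical path = 13.444 + 13.444 + 4.000 = 30.889; σ = 5.558 days.
D = μ + z·σ = 36 + 0.842·5.558 = 40.7 days

40.7 days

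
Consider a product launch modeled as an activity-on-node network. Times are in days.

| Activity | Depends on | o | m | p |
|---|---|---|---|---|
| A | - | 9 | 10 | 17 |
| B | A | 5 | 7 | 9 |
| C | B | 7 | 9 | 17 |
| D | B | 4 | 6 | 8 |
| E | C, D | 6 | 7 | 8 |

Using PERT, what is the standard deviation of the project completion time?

2.26 days

te_A = (9 + 4·10 + 17)/6 = 66/6 = 11; σ²_A = ((17−9)/6)² = 1.778
te_B = (5 + 4·7 + 9)/6 = 42/6 = 7; σ²_B = ((9−5)/6)² = 0.444
te_C = (7 + 4·9 + 17)/6 = 60/6 = 10; σ²_C = ((17−7)/6)² = 2.778
te_D = (4 + 4·6 + 8)/6 = 36/6 = 6; σ²_D = ((8−4)/6)² = 0.444
te_E = (6 + 4·7 + 8)/6 = 42/6 = 7; σ²_E = ((8−6)/6)² = 0.111

Forward pass:
ES_A = 0; EF_A = 11
ES_B = 11; EF_B = 11+7 = 18
ES_C = 18; EF_C = 18+10 = 28
ES_D = 18; EF_D = 18+6 = 24
ES_E = max(EF_C=28, EF_D=24) = 28; EF_E = 28+7 = 35
Expected project duration μ = 35 days. Critical path: A → B → C → E.

Variance along critical path = 1.778 + 0.444 + 2.778 + 0.111 = 5.111
σ = √5.111 = 2.261 days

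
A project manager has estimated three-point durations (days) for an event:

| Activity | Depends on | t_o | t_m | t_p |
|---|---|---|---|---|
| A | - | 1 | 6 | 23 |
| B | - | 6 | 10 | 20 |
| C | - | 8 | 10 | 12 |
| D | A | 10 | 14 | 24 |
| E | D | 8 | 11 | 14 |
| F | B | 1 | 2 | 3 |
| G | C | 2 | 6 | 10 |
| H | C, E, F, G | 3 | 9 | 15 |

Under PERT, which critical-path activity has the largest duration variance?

te_A = (1 + 4·6 + 23)/6 = 48/6 = 8; σ²_A = ((23−1)/6)² = 13.444
te_B = (6 + 4·10 + 20)/6 = 66/6 = 11; σ²_B = ((20−6)/6)² = 5.444
te_C = (8 + 4·10 + 12)/6 = 60/6 = 10; σ²_C = ((12−8)/6)² = 0.444
te_D = (10 + 4·14 + 24)/6 = 90/6 = 15; σ²_D = ((24−10)/6)² = 5.444
te_E = (8 + 4·11 + 14)/6 = 66/6 = 11; σ²_E = ((14−8)/6)² = 1.000
te_F = (1 + 4·2 + 3)/6 = 12/6 = 2; σ²_F = ((3−1)/6)² = 0.111
te_G = (2 + 4·6 + 10)/6 = 36/6 = 6; σ²_G = ((10−2)/6)² = 1.778
te_H = (3 + 4·9 + 15)/6 = 54/6 = 9; σ²_H = ((15−3)/6)² = 4.000

Forward pass:
ES_A = 0; EF_A = 8
ES_B = 0; EF_B = 11
ES_C = 0; EF_C = 10
ES_D = 8; EF_D = 8+15 = 23
ES_E = 23; EF_E = 23+11 = 34
ES_F = 11; EF_F = 11+2 = 13
ES_G = 10; EF_G = 10+6 = 16
ES_H = max(EF_C=10, EF_E=34, EF_F=13, EF_G=16) = 34; EF_H = 34+9 = 43
Expected project duration μ = 43 days. Critical path: A → D → E → H.

Variances on critical path: σ²_A=13.444, σ²_D=5.444, σ²_E=1.000, σ²_H=4.000.
Largest is σ²_A = 13.444.

A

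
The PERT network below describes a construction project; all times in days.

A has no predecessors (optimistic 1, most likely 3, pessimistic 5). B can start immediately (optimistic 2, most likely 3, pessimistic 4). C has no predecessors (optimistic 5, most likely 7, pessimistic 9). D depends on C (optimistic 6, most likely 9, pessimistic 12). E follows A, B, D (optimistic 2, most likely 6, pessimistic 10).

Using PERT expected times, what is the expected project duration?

22 days

te_A = (1 + 4·3 + 5)/6 = 18/6 = 3
te_B = (2 + 4·3 + 4)/6 = 18/6 = 3
te_C = (5 + 4·7 + 9)/6 = 42/6 = 7
te_D = (6 + 4·9 + 12)/6 = 54/6 = 9
te_E = (2 + 4·6 + 10)/6 = 36/6 = 6

Forward pass:
ES_A = 0; EF_A = 3
ES_B = 0; EF_B = 3
ES_C = 0; EF_C = 7
ES_D = 7; EF_D = 7+9 = 16
ES_E = max(EF_A=3, EF_B=3, EF_D=16) = 16; EF_E = 16+6 = 22
Expected project duration μ = 22 days. Critical path: C → D → E.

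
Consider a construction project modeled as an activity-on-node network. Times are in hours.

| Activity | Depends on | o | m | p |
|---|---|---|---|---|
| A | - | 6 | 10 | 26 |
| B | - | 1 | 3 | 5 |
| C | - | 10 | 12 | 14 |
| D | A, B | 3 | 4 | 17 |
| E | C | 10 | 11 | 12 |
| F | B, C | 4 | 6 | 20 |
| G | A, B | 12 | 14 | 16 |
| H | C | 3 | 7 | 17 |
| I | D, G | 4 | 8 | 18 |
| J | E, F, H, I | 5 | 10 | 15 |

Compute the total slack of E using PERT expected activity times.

te_A = (6 + 4·10 + 26)/6 = 72/6 = 12
te_B = (1 + 4·3 + 5)/6 = 18/6 = 3
te_C = (10 + 4·12 + 14)/6 = 72/6 = 12
te_D = (3 + 4·4 + 17)/6 = 36/6 = 6
te_E = (10 + 4·11 + 12)/6 = 66/6 = 11
te_F = (4 + 4·6 + 20)/6 = 48/6 = 8
te_G = (12 + 4·14 + 16)/6 = 84/6 = 14
te_H = (3 + 4·7 + 17)/6 = 48/6 = 8
te_I = (4 + 4·8 + 18)/6 = 54/6 = 9
te_J = (5 + 4·10 + 15)/6 = 60/6 = 10

Forward pass:
ES_A = 0; EF_A = 12
ES_B = 0; EF_B = 3
ES_C = 0; EF_C = 12
ES_D = max(EF_A=12, EF_B=3) = 12; EF_D = 12+6 = 18
ES_E = 12; EF_E = 12+11 = 23
ES_F = max(EF_B=3, EF_C=12) = 12; EF_F = 12+8 = 20
ES_G = max(EF_A=12, EF_B=3) = 12; EF_G = 12+14 = 26
ES_H = 12; EF_H = 12+8 = 20
ES_I = max(EF_D=18, EF_G=26) = 26; EF_I = 26+9 = 35
ES_J = max(EF_E=23, EF_F=20, EF_H=20, EF_I=35) = 35; EF_J = 35+10 = 45
Expected project duration μ = 45 hours. Critical path: A → G → I → J.

Backward pass:
LF_J = 45; LS_J = 45−10 = 35
LF_I = LS_J = 35; LS_I = 35−9 = 26
LF_H = LS_J = 35; LS_H = 35−8 = 27
LF_G = LS_I = 26; LS_G = 26−14 = 12
LF_F = LS_J = 35; LS_F = 35−8 = 27
LF_E = LS_J = 35; LS_E = 35−11 = 24
LF_D = LS_I = 26; LS_D = 26−6 = 20
LF_C = min(LS_E=24, LS_F=27, LS_H=27) = 24; LS_C = 24−12 = 12
LF_B = min(LS_D=20, LS_F=27, LS_G=12) = 12; LS_B = 12−3 = 9
LF_A = min(LS_D=20, LS_G=12) = 12; LS_A = 12−12 = 0
Slack_E = LS_E − ES_E = 24 − 12 = 12

12 hours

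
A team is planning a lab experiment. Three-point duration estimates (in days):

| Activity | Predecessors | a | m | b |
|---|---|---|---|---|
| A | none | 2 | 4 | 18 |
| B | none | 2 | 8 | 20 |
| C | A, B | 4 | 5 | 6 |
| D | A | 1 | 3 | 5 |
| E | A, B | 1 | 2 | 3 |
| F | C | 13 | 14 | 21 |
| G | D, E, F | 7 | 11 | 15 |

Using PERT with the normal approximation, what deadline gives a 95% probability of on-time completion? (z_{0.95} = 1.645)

45.9 days

te_A = (2 + 4·4 + 18)/6 = 36/6 = 6; σ²_A = ((18−2)/6)² = 7.111
te_B = (2 + 4·8 + 20)/6 = 54/6 = 9; σ²_B = ((20−2)/6)² = 9.000
te_C = (4 + 4·5 + 6)/6 = 30/6 = 5; σ²_C = ((6−4)/6)² = 0.111
te_D = (1 + 4·3 + 5)/6 = 18/6 = 3; σ²_D = ((5−1)/6)² = 0.444
te_E = (1 + 4·2 + 3)/6 = 12/6 = 2; σ²_E = ((3−1)/6)² = 0.111
te_F = (13 + 4·14 + 21)/6 = 90/6 = 15; σ²_F = ((21−13)/6)² = 1.778
te_G = (7 + 4·11 + 15)/6 = 66/6 = 11; σ²_G = ((15−7)/6)² = 1.778

Forward pass:
ES_A = 0; EF_A = 6
ES_B = 0; EF_B = 9
ES_C = max(EF_A=6, EF_B=9) = 9; EF_C = 9+5 = 14
ES_D = 6; EF_D = 6+3 = 9
ES_E = max(EF_A=6, EF_B=9) = 9; EF_E = 9+2 = 11
ES_F = 14; EF_F = 14+15 = 29
ES_G = max(EF_D=9, EF_E=11, EF_F=29) = 29; EF_G = 29+11 = 40
Expected project duration μ = 40 days. Critical path: B → C → F → G.

Variance along critical path = 9.000 + 0.111 + 1.778 + 1.778 = 12.667; σ = 3.559 days.
D = μ + z·σ = 40 + 1.645·3.559 = 45.9 days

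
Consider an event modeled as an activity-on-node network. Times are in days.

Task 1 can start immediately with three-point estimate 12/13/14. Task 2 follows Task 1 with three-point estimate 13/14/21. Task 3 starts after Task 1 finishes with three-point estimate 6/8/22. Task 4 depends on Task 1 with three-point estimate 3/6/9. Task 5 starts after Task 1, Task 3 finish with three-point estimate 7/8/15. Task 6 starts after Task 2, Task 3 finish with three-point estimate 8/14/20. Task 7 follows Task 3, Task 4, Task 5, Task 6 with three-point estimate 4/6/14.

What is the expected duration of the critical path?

te_Task 1 = (12 + 4·13 + 14)/6 = 78/6 = 13
te_Task 2 = (13 + 4·14 + 21)/6 = 90/6 = 15
te_Task 3 = (6 + 4·8 + 22)/6 = 60/6 = 10
te_Task 4 = (3 + 4·6 + 9)/6 = 36/6 = 6
te_Task 5 = (7 + 4·8 + 15)/6 = 54/6 = 9
te_Task 6 = (8 + 4·14 + 20)/6 = 84/6 = 14
te_Task 7 = (4 + 4·6 + 14)/6 = 42/6 = 7

Forward pass:
ES_Task 1 = 0; EF_Task 1 = 13
ES_Task 2 = 13; EF_Task 2 = 13+15 = 28
ES_Task 3 = 13; EF_Task 3 = 13+10 = 23
ES_Task 4 = 13; EF_Task 4 = 13+6 = 19
ES_Task 5 = max(EF_Task 1=13, EF_Task 3=23) = 23; EF_Task 5 = 23+9 = 32
ES_Task 6 = max(EF_Task 2=28, EF_Task 3=23) = 28; EF_Task 6 = 28+14 = 42
ES_Task 7 = max(EF_Task 3=23, EF_Task 4=19, EF_Task 5=32, EF_Task 6=42) = 42; EF_Task 7 = 42+7 = 49
Expected project duration μ = 49 days. Critical path: Task 1 → Task 2 → Task 6 → Task 7.

49 days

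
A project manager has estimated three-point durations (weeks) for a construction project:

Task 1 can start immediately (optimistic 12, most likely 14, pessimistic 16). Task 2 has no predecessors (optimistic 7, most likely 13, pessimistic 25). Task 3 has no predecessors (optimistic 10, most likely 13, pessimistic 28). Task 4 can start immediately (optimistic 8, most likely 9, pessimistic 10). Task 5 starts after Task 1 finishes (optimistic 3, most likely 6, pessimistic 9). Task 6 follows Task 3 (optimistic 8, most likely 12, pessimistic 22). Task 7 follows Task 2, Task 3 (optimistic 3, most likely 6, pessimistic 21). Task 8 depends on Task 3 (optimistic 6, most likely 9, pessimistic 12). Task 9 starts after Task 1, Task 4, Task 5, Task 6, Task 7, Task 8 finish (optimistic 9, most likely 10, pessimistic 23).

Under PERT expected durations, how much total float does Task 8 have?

4 weeks

te_Task 1 = (12 + 4·14 + 16)/6 = 84/6 = 14
te_Task 2 = (7 + 4·13 + 25)/6 = 84/6 = 14
te_Task 3 = (10 + 4·13 + 28)/6 = 90/6 = 15
te_Task 4 = (8 + 4·9 + 10)/6 = 54/6 = 9
te_Task 5 = (3 + 4·6 + 9)/6 = 36/6 = 6
te_Task 6 = (8 + 4·12 + 22)/6 = 78/6 = 13
te_Task 7 = (3 + 4·6 + 21)/6 = 48/6 = 8
te_Task 8 = (6 + 4·9 + 12)/6 = 54/6 = 9
te_Task 9 = (9 + 4·10 + 23)/6 = 72/6 = 12

Forward pass:
ES_Task 1 = 0; EF_Task 1 = 14
ES_Task 2 = 0; EF_Task 2 = 14
ES_Task 3 = 0; EF_Task 3 = 15
ES_Task 4 = 0; EF_Task 4 = 9
ES_Task 5 = 14; EF_Task 5 = 14+6 = 20
ES_Task 6 = 15; EF_Task 6 = 15+13 = 28
ES_Task 7 = max(EF_Task 2=14, EF_Task 3=15) = 15; EF_Task 7 = 15+8 = 23
ES_Task 8 = 15; EF_Task 8 = 15+9 = 24
ES_Task 9 = max(EF_Task 1=14, EF_Task 4=9, EF_Task 5=20, EF_Task 6=28, EF_Task 7=23, EF_Task 8=24) = 28; EF_Task 9 = 28+12 = 40
Expected project duration μ = 40 weeks. Critical path: Task 3 → Task 6 → Task 9.

Backward pass:
LF_Task 9 = 40; LS_Task 9 = 40−12 = 28
LF_Task 8 = LS_Task 9 = 28; LS_Task 8 = 28−9 = 19
LF_Task 7 = LS_Task 9 = 28; LS_Task 7 = 28−8 = 20
LF_Task 6 = LS_Task 9 = 28; LS_Task 6 = 28−13 = 15
LF_Task 5 = LS_Task 9 = 28; LS_Task 5 = 28−6 = 22
LF_Task 4 = LS_Task 9 = 28; LS_Task 4 = 28−9 = 19
LF_Task 3 = min(LS_Task 6=15, LS_Task 7=20, LS_Task 8=19) = 15; LS_Task 3 = 15−15 = 0
LF_Task 2 = LS_Task 7 = 20; LS_Task 2 = 20−14 = 6
LF_Task 1 = min(LS_Task 5=22, LS_Task 9=28) = 22; LS_Task 1 = 22−14 = 8
Slack_Task 8 = LS_Task 8 − ES_Task 8 = 19 − 15 = 4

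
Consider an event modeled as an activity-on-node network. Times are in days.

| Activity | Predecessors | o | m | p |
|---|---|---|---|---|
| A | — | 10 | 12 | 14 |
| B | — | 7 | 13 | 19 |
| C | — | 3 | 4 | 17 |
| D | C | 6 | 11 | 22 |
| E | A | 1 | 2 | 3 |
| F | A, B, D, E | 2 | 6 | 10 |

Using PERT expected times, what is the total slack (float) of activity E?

te_A = (10 + 4·12 + 14)/6 = 72/6 = 12
te_B = (7 + 4·13 + 19)/6 = 78/6 = 13
te_C = (3 + 4·4 + 17)/6 = 36/6 = 6
te_D = (6 + 4·11 + 22)/6 = 72/6 = 12
te_E = (1 + 4·2 + 3)/6 = 12/6 = 2
te_F = (2 + 4·6 + 10)/6 = 36/6 = 6

Forward pass:
ES_A = 0; EF_A = 12
ES_B = 0; EF_B = 13
ES_C = 0; EF_C = 6
ES_D = 6; EF_D = 6+12 = 18
ES_E = 12; EF_E = 12+2 = 14
ES_F = max(EF_A=12, EF_B=13, EF_D=18, EF_E=14) = 18; EF_F = 18+6 = 24
Expected project duration μ = 24 days. Critical path: C → D → F.

Backward pass:
LF_F = 24; LS_F = 24−6 = 18
LF_E = LS_F = 18; LS_E = 18−2 = 16
LF_D = LS_F = 18; LS_D = 18−12 = 6
LF_C = LS_D = 6; LS_C = 6−6 = 0
LF_B = LS_F = 18; LS_B = 18−13 = 5
LF_A = min(LS_E=16, LS_F=18) = 16; LS_A = 16−12 = 4
Slack_E = LS_E − ES_E = 16 − 12 = 4

4 days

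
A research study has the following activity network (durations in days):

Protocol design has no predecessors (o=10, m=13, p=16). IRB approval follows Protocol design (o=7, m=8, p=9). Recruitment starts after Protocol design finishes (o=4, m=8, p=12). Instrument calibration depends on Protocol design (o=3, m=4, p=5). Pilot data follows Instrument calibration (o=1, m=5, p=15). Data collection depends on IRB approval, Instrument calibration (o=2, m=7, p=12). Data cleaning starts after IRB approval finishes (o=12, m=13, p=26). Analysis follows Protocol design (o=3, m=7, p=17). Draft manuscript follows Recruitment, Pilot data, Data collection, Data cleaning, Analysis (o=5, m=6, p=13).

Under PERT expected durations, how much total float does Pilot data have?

te_Protocol design = (10 + 4·13 + 16)/6 = 78/6 = 13
te_IRB approval = (7 + 4·8 + 9)/6 = 48/6 = 8
te_Recruitment = (4 + 4·8 + 12)/6 = 48/6 = 8
te_Instrument calibration = (3 + 4·4 + 5)/6 = 24/6 = 4
te_Pilot data = (1 + 4·5 + 15)/6 = 36/6 = 6
te_Data collection = (2 + 4·7 + 12)/6 = 42/6 = 7
te_Data cleaning = (12 + 4·13 + 26)/6 = 90/6 = 15
te_Analysis = (3 + 4·7 + 17)/6 = 48/6 = 8
te_Draft manuscript = (5 + 4·6 + 13)/6 = 42/6 = 7

Forward pass:
ES_Protocol design = 0; EF_Protocol design = 13
ES_IRB approval = 13; EF_IRB approval = 13+8 = 21
ES_Recruitment = 13; EF_Recruitment = 13+8 = 21
ES_Instrument calibration = 13; EF_Instrument calibration = 13+4 = 17
ES_Pilot data = 17; EF_Pilot data = 17+6 = 23
ES_Data collection = max(EF_IRB approval=21, EF_Instrument calibration=17) = 21; EF_Data collection = 21+7 = 28
ES_Data cleaning = 21; EF_Data cleaning = 21+15 = 36
ES_Analysis = 13; EF_Analysis = 13+8 = 21
ES_Draft manuscript = max(EF_Recruitment=21, EF_Pilot data=23, EF_Data collection=28, EF_Data cleaning=36, EF_Analysis=21) = 36; EF_Draft manuscript = 36+7 = 43
Expected project duration μ = 43 days. Critical path: Protocol design → IRB approval → Data cleaning → Draft manuscript.

Backward pass:
LF_Draft manuscript = 43; LS_Draft manuscript = 43−7 = 36
LF_Analysis = LS_Draft manuscript = 36; LS_Analysis = 36−8 = 28
LF_Data cleaning = LS_Draft manuscript = 36; LS_Data cleaning = 36−15 = 21
LF_Data collection = LS_Draft manuscript = 36; LS_Data collection = 36−7 = 29
LF_Pilot data = LS_Draft manuscript = 36; LS_Pilot data = 36−6 = 30
LF_Instrument calibration = min(LS_Pilot data=30, LS_Data collection=29) = 29; LS_Instrument calibration = 29−4 = 25
LF_Recruitment = LS_Draft manuscript = 36; LS_Recruitment = 36−8 = 28
LF_IRB approval = min(LS_Data collection=29, LS_Data cleaning=21) = 21; LS_IRB approval = 21−8 = 13
LF_Protocol design = min(LS_IRB approval=13, LS_Recruitment=28, LS_Instrument calibration=25, LS_Analysis=28) = 13; LS_Protocol design = 13−13 = 0
Slack_Pilot data = LS_Pilot data − ES_Pilot data = 30 − 17 = 13

13 days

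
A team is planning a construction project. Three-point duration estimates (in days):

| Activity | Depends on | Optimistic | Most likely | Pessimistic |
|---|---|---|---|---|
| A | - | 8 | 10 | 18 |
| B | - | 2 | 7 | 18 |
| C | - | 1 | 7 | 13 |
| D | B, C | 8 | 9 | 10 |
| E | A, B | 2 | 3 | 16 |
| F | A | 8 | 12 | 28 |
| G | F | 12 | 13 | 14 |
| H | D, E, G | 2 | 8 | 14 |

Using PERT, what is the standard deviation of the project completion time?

te_A = (8 + 4·10 + 18)/6 = 66/6 = 11; σ²_A = ((18−8)/6)² = 2.778
te_B = (2 + 4·7 + 18)/6 = 48/6 = 8; σ²_B = ((18−2)/6)² = 7.111
te_C = (1 + 4·7 + 13)/6 = 42/6 = 7; σ²_C = ((13−1)/6)² = 4.000
te_D = (8 + 4·9 + 10)/6 = 54/6 = 9; σ²_D = ((10−8)/6)² = 0.111
te_E = (2 + 4·3 + 16)/6 = 30/6 = 5; σ²_E = ((16−2)/6)² = 5.444
te_F = (8 + 4·12 + 28)/6 = 84/6 = 14; σ²_F = ((28−8)/6)² = 11.111
te_G = (12 + 4·13 + 14)/6 = 78/6 = 13; σ²_G = ((14−12)/6)² = 0.111
te_H = (2 + 4·8 + 14)/6 = 48/6 = 8; σ²_H = ((14−2)/6)² = 4.000

Forward pass:
ES_A = 0; EF_A = 11
ES_B = 0; EF_B = 8
ES_C = 0; EF_C = 7
ES_D = max(EF_B=8, EF_C=7) = 8; EF_D = 8+9 = 17
ES_E = max(EF_A=11, EF_B=8) = 11; EF_E = 11+5 = 16
ES_F = 11; EF_F = 11+14 = 25
ES_G = 25; EF_G = 25+13 = 38
ES_H = max(EF_D=17, EF_E=16, EF_G=38) = 38; EF_H = 38+8 = 46
Expected project duration μ = 46 days. Critical path: A → F → G → H.

Variance along critical path = 2.778 + 11.111 + 0.111 + 4.000 = 18.000
σ = √18.000 = 4.243 days

4.24 days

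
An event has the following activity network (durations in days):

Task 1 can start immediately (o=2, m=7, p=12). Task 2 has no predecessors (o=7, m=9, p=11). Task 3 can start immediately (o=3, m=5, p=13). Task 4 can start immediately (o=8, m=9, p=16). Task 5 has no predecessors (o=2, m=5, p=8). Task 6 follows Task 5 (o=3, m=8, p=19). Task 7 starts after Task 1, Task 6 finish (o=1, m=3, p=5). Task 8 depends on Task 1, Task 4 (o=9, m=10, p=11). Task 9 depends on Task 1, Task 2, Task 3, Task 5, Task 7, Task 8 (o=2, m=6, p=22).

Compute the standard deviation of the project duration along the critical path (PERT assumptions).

te_Task 1 = (2 + 4·7 + 12)/6 = 42/6 = 7; σ²_Task 1 = ((12−2)/6)² = 2.778
te_Task 2 = (7 + 4·9 + 11)/6 = 54/6 = 9; σ²_Task 2 = ((11−7)/6)² = 0.444
te_Task 3 = (3 + 4·5 + 13)/6 = 36/6 = 6; σ²_Task 3 = ((13−3)/6)² = 2.778
te_Task 4 = (8 + 4·9 + 16)/6 = 60/6 = 10; σ²_Task 4 = ((16−8)/6)² = 1.778
te_Task 5 = (2 + 4·5 + 8)/6 = 30/6 = 5; σ²_Task 5 = ((8−2)/6)² = 1.000
te_Task 6 = (3 + 4·8 + 19)/6 = 54/6 = 9; σ²_Task 6 = ((19−3)/6)² = 7.111
te_Task 7 = (1 + 4·3 + 5)/6 = 18/6 = 3; σ²_Task 7 = ((5−1)/6)² = 0.444
te_Task 8 = (9 + 4·10 + 11)/6 = 60/6 = 10; σ²_Task 8 = ((11−9)/6)² = 0.111
te_Task 9 = (2 + 4·6 + 22)/6 = 48/6 = 8; σ²_Task 9 = ((22−2)/6)² = 11.111

Forward pass:
ES_Task 1 = 0; EF_Task 1 = 7
ES_Task 2 = 0; EF_Task 2 = 9
ES_Task 3 = 0; EF_Task 3 = 6
ES_Task 4 = 0; EF_Task 4 = 10
ES_Task 5 = 0; EF_Task 5 = 5
ES_Task 6 = 5; EF_Task 6 = 5+9 = 14
ES_Task 7 = max(EF_Task 1=7, EF_Task 6=14) = 14; EF_Task 7 = 14+3 = 17
ES_Task 8 = max(EF_Task 1=7, EF_Task 4=10) = 10; EF_Task 8 = 10+10 = 20
ES_Task 9 = max(EF_Task 1=7, EF_Task 2=9, EF_Task 3=6, EF_Task 5=5, EF_Task 7=17, EF_Task 8=20) = 20; EF_Task 9 = 20+8 = 28
Expected project duration μ = 28 days. Critical path: Task 4 → Task 8 → Task 9.

Variance along critical path = 1.778 + 0.111 + 11.111 = 13.000
σ = √13.000 = 3.606 days

3.61 days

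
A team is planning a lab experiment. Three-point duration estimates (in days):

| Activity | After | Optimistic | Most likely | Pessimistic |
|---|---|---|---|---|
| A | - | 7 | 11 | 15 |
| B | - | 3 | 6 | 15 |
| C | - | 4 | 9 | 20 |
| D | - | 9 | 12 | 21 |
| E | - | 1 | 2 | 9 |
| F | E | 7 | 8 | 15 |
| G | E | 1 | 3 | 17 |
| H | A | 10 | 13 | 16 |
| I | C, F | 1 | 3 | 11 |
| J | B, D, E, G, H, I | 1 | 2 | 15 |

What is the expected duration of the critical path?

te_A = (7 + 4·11 + 15)/6 = 66/6 = 11
te_B = (3 + 4·6 + 15)/6 = 42/6 = 7
te_C = (4 + 4·9 + 20)/6 = 60/6 = 10
te_D = (9 + 4·12 + 21)/6 = 78/6 = 13
te_E = (1 + 4·2 + 9)/6 = 18/6 = 3
te_F = (7 + 4·8 + 15)/6 = 54/6 = 9
te_G = (1 + 4·3 + 17)/6 = 30/6 = 5
te_H = (10 + 4·13 + 16)/6 = 78/6 = 13
te_I = (1 + 4·3 + 11)/6 = 24/6 = 4
te_J = (1 + 4·2 + 15)/6 = 24/6 = 4

Forward pass:
ES_A = 0; EF_A = 11
ES_B = 0; EF_B = 7
ES_C = 0; EF_C = 10
ES_D = 0; EF_D = 13
ES_E = 0; EF_E = 3
ES_F = 3; EF_F = 3+9 = 12
ES_G = 3; EF_G = 3+5 = 8
ES_H = 11; EF_H = 11+13 = 24
ES_I = max(EF_C=10, EF_F=12) = 12; EF_I = 12+4 = 16
ES_J = max(EF_B=7, EF_D=13, EF_E=3, EF_G=8, EF_H=24, EF_I=16) = 24; EF_J = 24+4 = 28
Expected project duration μ = 28 days. Critical path: A → H → J.

28 days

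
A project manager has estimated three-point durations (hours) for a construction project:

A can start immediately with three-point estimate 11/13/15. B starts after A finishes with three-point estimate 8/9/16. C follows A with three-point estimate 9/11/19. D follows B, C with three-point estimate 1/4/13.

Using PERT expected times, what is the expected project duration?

te_A = (11 + 4·13 + 15)/6 = 78/6 = 13
te_B = (8 + 4·9 + 16)/6 = 60/6 = 10
te_C = (9 + 4·11 + 19)/6 = 72/6 = 12
te_D = (1 + 4·4 + 13)/6 = 30/6 = 5

Forward pass:
ES_A = 0; EF_A = 13
ES_B = 13; EF_B = 13+10 = 23
ES_C = 13; EF_C = 13+12 = 25
ES_D = max(EF_B=23, EF_C=25) = 25; EF_D = 25+5 = 30
Expected project duration μ = 30 hours. Critical path: A → C → D.

30 hours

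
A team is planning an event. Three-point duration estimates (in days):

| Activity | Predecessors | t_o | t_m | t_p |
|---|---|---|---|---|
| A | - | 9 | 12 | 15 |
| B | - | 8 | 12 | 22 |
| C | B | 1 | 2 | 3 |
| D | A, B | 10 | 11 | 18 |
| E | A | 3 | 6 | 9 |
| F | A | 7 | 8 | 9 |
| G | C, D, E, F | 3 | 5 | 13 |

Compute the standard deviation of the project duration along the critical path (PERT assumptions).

3.16 days

te_A = (9 + 4·12 + 15)/6 = 72/6 = 12; σ²_A = ((15−9)/6)² = 1.000
te_B = (8 + 4·12 + 22)/6 = 78/6 = 13; σ²_B = ((22−8)/6)² = 5.444
te_C = (1 + 4·2 + 3)/6 = 12/6 = 2; σ²_C = ((3−1)/6)² = 0.111
te_D = (10 + 4·11 + 18)/6 = 72/6 = 12; σ²_D = ((18−10)/6)² = 1.778
te_E = (3 + 4·6 + 9)/6 = 36/6 = 6; σ²_E = ((9−3)/6)² = 1.000
te_F = (7 + 4·8 + 9)/6 = 48/6 = 8; σ²_F = ((9−7)/6)² = 0.111
te_G = (3 + 4·5 + 13)/6 = 36/6 = 6; σ²_G = ((13−3)/6)² = 2.778

Forward pass:
ES_A = 0; EF_A = 12
ES_B = 0; EF_B = 13
ES_C = 13; EF_C = 13+2 = 15
ES_D = max(EF_A=12, EF_B=13) = 13; EF_D = 13+12 = 25
ES_E = 12; EF_E = 12+6 = 18
ES_F = 12; EF_F = 12+8 = 20
ES_G = max(EF_C=15, EF_D=25, EF_E=18, EF_F=20) = 25; EF_G = 25+6 = 31
Expected project duration μ = 31 days. Critical path: B → D → G.

Variance along critical path = 5.444 + 1.778 + 2.778 = 10.000
σ = √10.000 = 3.162 days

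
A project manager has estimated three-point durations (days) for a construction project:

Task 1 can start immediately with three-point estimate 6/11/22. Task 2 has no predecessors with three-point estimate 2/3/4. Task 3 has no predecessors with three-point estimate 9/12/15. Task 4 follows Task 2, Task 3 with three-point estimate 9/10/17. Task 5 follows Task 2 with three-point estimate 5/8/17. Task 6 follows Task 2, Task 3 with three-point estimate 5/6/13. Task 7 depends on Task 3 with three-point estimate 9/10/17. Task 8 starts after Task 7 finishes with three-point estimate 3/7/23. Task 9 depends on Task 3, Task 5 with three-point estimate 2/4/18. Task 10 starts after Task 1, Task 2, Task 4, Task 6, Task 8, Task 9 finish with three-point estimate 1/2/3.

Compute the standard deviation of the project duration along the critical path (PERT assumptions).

3.74 days

te_Task 1 = (6 + 4·11 + 22)/6 = 72/6 = 12; σ²_Task 1 = ((22−6)/6)² = 7.111
te_Task 2 = (2 + 4·3 + 4)/6 = 18/6 = 3; σ²_Task 2 = ((4−2)/6)² = 0.111
te_Task 3 = (9 + 4·12 + 15)/6 = 72/6 = 12; σ²_Task 3 = ((15−9)/6)² = 1.000
te_Task 4 = (9 + 4·10 + 17)/6 = 66/6 = 11; σ²_Task 4 = ((17−9)/6)² = 1.778
te_Task 5 = (5 + 4·8 + 17)/6 = 54/6 = 9; σ²_Task 5 = ((17−5)/6)² = 4.000
te_Task 6 = (5 + 4·6 + 13)/6 = 42/6 = 7; σ²_Task 6 = ((13−5)/6)² = 1.778
te_Task 7 = (9 + 4·10 + 17)/6 = 66/6 = 11; σ²_Task 7 = ((17−9)/6)² = 1.778
te_Task 8 = (3 + 4·7 + 23)/6 = 54/6 = 9; σ²_Task 8 = ((23−3)/6)² = 11.111
te_Task 9 = (2 + 4·4 + 18)/6 = 36/6 = 6; σ²_Task 9 = ((18−2)/6)² = 7.111
te_Task 10 = (1 + 4·2 + 3)/6 = 12/6 = 2; σ²_Task 10 = ((3−1)/6)² = 0.111

Forward pass:
ES_Task 1 = 0; EF_Task 1 = 12
ES_Task 2 = 0; EF_Task 2 = 3
ES_Task 3 = 0; EF_Task 3 = 12
ES_Task 4 = max(EF_Task 2=3, EF_Task 3=12) = 12; EF_Task 4 = 12+11 = 23
ES_Task 5 = 3; EF_Task 5 = 3+9 = 12
ES_Task 6 = max(EF_Task 2=3, EF_Task 3=12) = 12; EF_Task 6 = 12+7 = 19
ES_Task 7 = 12; EF_Task 7 = 12+11 = 23
ES_Task 8 = 23; EF_Task 8 = 23+9 = 32
ES_Task 9 = max(EF_Task 3=12, EF_Task 5=12) = 12; EF_Task 9 = 12+6 = 18
ES_Task 10 = max(EF_Task 1=12, EF_Task 2=3, EF_Task 4=23, EF_Task 6=19, EF_Task 8=32, EF_Task 9=18) = 32; EF_Task 10 = 32+2 = 34
Expected project duration μ = 34 days. Critical path: Task 3 → Task 7 → Task 8 → Task 10.

Variance along critical path = 1.000 + 1.778 + 11.111 + 0.111 = 14.000
σ = √14.000 = 3.742 days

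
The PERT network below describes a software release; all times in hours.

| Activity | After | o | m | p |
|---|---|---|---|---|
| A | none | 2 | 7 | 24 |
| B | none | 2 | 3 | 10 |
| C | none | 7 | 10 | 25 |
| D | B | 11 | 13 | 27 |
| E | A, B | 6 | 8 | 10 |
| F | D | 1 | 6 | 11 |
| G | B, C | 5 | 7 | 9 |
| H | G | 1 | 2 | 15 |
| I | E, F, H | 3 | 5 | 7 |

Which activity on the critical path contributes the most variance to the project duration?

te_A = (2 + 4·7 + 24)/6 = 54/6 = 9; σ²_A = ((24−2)/6)² = 13.444
te_B = (2 + 4·3 + 10)/6 = 24/6 = 4; σ²_B = ((10−2)/6)² = 1.778
te_C = (7 + 4·10 + 25)/6 = 72/6 = 12; σ²_C = ((25−7)/6)² = 9.000
te_D = (11 + 4·13 + 27)/6 = 90/6 = 15; σ²_D = ((27−11)/6)² = 7.111
te_E = (6 + 4·8 + 10)/6 = 48/6 = 8; σ²_E = ((10−6)/6)² = 0.444
te_F = (1 + 4·6 + 11)/6 = 36/6 = 6; σ²_F = ((11−1)/6)² = 2.778
te_G = (5 + 4·7 + 9)/6 = 42/6 = 7; σ²_G = ((9−5)/6)² = 0.444
te_H = (1 + 4·2 + 15)/6 = 24/6 = 4; σ²_H = ((15−1)/6)² = 5.444
te_I = (3 + 4·5 + 7)/6 = 30/6 = 5; σ²_I = ((7−3)/6)² = 0.444

Forward pass:
ES_A = 0; EF_A = 9
ES_B = 0; EF_B = 4
ES_C = 0; EF_C = 12
ES_D = 4; EF_D = 4+15 = 19
ES_E = max(EF_A=9, EF_B=4) = 9; EF_E = 9+8 = 17
ES_F = 19; EF_F = 19+6 = 25
ES_G = max(EF_B=4, EF_C=12) = 12; EF_G = 12+7 = 19
ES_H = 19; EF_H = 19+4 = 23
ES_I = max(EF_E=17, EF_F=25, EF_H=23) = 25; EF_I = 25+5 = 30
Expected project duration μ = 30 hours. Critical path: B → D → F → I.

Variances on critical path: σ²_B=1.778, σ²_D=7.111, σ²_F=2.778, σ²_I=0.444.
Largest is σ²_D = 7.111.

D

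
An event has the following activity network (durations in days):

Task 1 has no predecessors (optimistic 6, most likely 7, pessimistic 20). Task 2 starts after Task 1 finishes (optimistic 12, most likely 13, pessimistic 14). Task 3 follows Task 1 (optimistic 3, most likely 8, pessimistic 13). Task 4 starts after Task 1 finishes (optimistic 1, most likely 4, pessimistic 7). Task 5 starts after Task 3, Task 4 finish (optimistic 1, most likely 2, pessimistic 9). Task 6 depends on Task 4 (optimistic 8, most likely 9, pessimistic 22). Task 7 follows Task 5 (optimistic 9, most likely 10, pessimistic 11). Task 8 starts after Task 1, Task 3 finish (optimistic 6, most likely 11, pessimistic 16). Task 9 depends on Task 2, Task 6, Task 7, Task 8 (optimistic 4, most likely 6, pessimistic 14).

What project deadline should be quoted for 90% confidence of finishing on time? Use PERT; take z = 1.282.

41.6 days

te_Task 1 = (6 + 4·7 + 20)/6 = 54/6 = 9; σ²_Task 1 = ((20−6)/6)² = 5.444
te_Task 2 = (12 + 4·13 + 14)/6 = 78/6 = 13; σ²_Task 2 = ((14−12)/6)² = 0.111
te_Task 3 = (3 + 4·8 + 13)/6 = 48/6 = 8; σ²_Task 3 = ((13−3)/6)² = 2.778
te_Task 4 = (1 + 4·4 + 7)/6 = 24/6 = 4; σ²_Task 4 = ((7−1)/6)² = 1.000
te_Task 5 = (1 + 4·2 + 9)/6 = 18/6 = 3; σ²_Task 5 = ((9−1)/6)² = 1.778
te_Task 6 = (8 + 4·9 + 22)/6 = 66/6 = 11; σ²_Task 6 = ((22−8)/6)² = 5.444
te_Task 7 = (9 + 4·10 + 11)/6 = 60/6 = 10; σ²_Task 7 = ((11−9)/6)² = 0.111
te_Task 8 = (6 + 4·11 + 16)/6 = 66/6 = 11; σ²_Task 8 = ((16−6)/6)² = 2.778
te_Task 9 = (4 + 4·6 + 14)/6 = 42/6 = 7; σ²_Task 9 = ((14−4)/6)² = 2.778

Forward pass:
ES_Task 1 = 0; EF_Task 1 = 9
ES_Task 2 = 9; EF_Task 2 = 9+13 = 22
ES_Task 3 = 9; EF_Task 3 = 9+8 = 17
ES_Task 4 = 9; EF_Task 4 = 9+4 = 13
ES_Task 5 = max(EF_Task 3=17, EF_Task 4=13) = 17; EF_Task 5 = 17+3 = 20
ES_Task 6 = 13; EF_Task 6 = 13+11 = 24
ES_Task 7 = 20; EF_Task 7 = 20+10 = 30
ES_Task 8 = max(EF_Task 1=9, EF_Task 3=17) = 17; EF_Task 8 = 17+11 = 28
ES_Task 9 = max(EF_Task 2=22, EF_Task 6=24, EF_Task 7=30, EF_Task 8=28) = 30; EF_Task 9 = 30+7 = 37
Expected project duration μ = 37 days. Critical path: Task 1 → Task 3 → Task 5 → Task 7 → Task 9.

Variance along critical path = 5.444 + 2.778 + 1.778 + 0.111 + 2.778 = 12.889; σ = 3.590 days.
D = μ + z·σ = 37 + 1.282·3.590 = 41.6 days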